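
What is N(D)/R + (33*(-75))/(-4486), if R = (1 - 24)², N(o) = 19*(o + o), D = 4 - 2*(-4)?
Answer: 3354891/2373094 ≈ 1.4137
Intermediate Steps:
D = 12 (D = 4 + 8 = 12)
N(o) = 38*o (N(o) = 19*(2*o) = 38*o)
R = 529 (R = (-23)² = 529)
N(D)/R + (33*(-75))/(-4486) = (38*12)/529 + (33*(-75))/(-4486) = 456*(1/529) - 2475*(-1/4486) = 456/529 + 2475/4486 = 3354891/2373094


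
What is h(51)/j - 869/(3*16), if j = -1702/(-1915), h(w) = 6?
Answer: -463759/40848 ≈ -11.353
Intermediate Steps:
j = 1702/1915 (j = -1702*(-1/1915) = 1702/1915 ≈ 0.88877)
h(51)/j - 869/(3*16) = 6/(1702/1915) - 869/(3*16) = 6*(1915/1702) - 869/48 = 5745/851 - 869*1/48 = 5745/851 - 869/48 = -463759/40848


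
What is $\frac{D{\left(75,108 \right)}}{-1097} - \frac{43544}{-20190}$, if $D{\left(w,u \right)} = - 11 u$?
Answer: $\frac{35876744}{11074215} \approx 3.2397$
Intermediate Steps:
$\frac{D{\left(75,108 \right)}}{-1097} - \frac{43544}{-20190} = \frac{\left(-11\right) 108}{-1097} - \frac{43544}{-20190} = \left(-1188\right) \left(- \frac{1}{1097}\right) - - \frac{21772}{10095} = \frac{1188}{1097} + \frac{21772}{10095} = \frac{35876744}{11074215}$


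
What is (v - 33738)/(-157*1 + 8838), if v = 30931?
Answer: -2807/8681 ≈ -0.32335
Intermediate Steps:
(v - 33738)/(-157*1 + 8838) = (30931 - 33738)/(-157*1 + 8838) = -2807/(-157 + 8838) = -2807/8681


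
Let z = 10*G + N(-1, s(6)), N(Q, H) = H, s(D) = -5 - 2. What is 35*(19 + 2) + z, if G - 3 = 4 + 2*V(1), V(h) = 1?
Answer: 818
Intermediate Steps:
s(D) = -7
G = 9 (G = 3 + (4 + 2*1) = 3 + (4 + 2) = 3 + 6 = 9)
z = 83 (z = 10*9 - 7 = 90 - 7 = 83)
35*(19 + 2) + z = 35*(19 + 2) + 83 = 35*21 + 83 = 735 + 83 = 818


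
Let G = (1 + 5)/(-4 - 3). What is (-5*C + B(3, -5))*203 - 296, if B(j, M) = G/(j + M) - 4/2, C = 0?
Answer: -615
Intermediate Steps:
G = -6/7 (G = 6/(-7) = 6*(-⅐) = -6/7 ≈ -0.85714)
B(j, M) = -2 - 6/(7*(M + j)) (B(j, M) = -6/(7*(j + M)) - 4/2 = -6/(7*(M + j)) - 4*½ = -6/(7*(M + j)) - 2 = -2 - 6/(7*(M + j)))
(-5*C + B(3, -5))*203 - 296 = (-5*0 + (-6/7 - 2*(-5) - 2*3)/(-5 + 3))*203 - 296 = (0 + (-6/7 + 10 - 6)/(-2))*203 - 296 = (0 - ½*22/7)*203 - 296 = (0 - 11/7)*203 - 296 = -11/7*203 - 296 = -319 - 296 = -615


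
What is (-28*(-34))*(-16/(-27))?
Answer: 15232/27 ≈ 564.15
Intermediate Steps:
(-28*(-34))*(-16/(-27)) = 952*(-16*(-1/27)) = 952*(16/27) = 15232/27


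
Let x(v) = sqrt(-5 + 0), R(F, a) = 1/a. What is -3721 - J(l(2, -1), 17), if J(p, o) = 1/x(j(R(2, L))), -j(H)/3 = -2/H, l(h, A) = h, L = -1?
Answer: -3721 + I*sqrt(5)/5 ≈ -3721.0 + 0.44721*I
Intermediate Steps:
j(H) = 6/H (j(H) = -(-6)/H = 6/H)
x(v) = I*sqrt(5) (x(v) = sqrt(-5) = I*sqrt(5))
J(p, o) = -I*sqrt(5)/5 (J(p, o) = 1/(I*sqrt(5)) = -I*sqrt(5)/5)
-3721 - J(l(2, -1), 17) = -3721 - (-1)*I*sqrt(5)/5 = -3721 + I*sqrt(5)/5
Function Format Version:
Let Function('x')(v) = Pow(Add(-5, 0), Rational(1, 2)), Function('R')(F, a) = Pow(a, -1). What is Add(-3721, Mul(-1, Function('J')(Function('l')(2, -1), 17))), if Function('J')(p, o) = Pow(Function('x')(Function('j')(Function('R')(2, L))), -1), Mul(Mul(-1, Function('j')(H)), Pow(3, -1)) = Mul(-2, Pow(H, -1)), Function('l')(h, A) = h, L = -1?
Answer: Add(-3721, Mul(Rational(1, 5), I, Pow(5, Rational(1, 2)))) ≈ Add(-3721.0, Mul(0.44721, I))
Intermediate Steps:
Function('j')(H) = Mul(6, Pow(H, -1)) (Function('j')(H) = Mul(-3, Mul(-2, Pow(H, -1))) = Mul(6, Pow(H, -1)))
Function('x')(v) = Mul(I, Pow(5, Rational(1, 2))) (Function('x')(v) = Pow(-5, Rational(1, 2)) = Mul(I, Pow(5, Rational(1, 2))))
Function('J')(p, o) = Mul(Rational(-1, 5), I, Pow(5, Rational(1, 2))) (Function('J')(p, o) = Pow(Mul(I, Pow(5, Rational(1, 2))), -1) = Mul(Rational(-1, 5), I, Pow(5, Rational(1, 2))))
Add(-3721, Mul(-1, Function('J')(Function('l')(2, -1), 17))) = Add(-3721, Mul(-1, Mul(Rational(-1, 5), I, Pow(5, Rational(1, 2))))) = Add(-3721, Mul(Rational(1, 5), I, Pow(5, Rational(1, 2))))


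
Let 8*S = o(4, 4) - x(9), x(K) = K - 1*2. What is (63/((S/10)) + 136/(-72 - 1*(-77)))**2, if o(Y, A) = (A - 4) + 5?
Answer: 155351296/25 ≈ 6.2140e+6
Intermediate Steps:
o(Y, A) = 1 + A (o(Y, A) = (-4 + A) + 5 = 1 + A)
x(K) = -2 + K (x(K) = K - 2 = -2 + K)
S = -1/4 (S = ((1 + 4) - (-2 + 9))/8 = (5 - 1*7)/8 = (5 - 7)/8 = (1/8)*(-2) = -1/4 ≈ -0.25000)
(63/((S/10)) + 136/(-72 - 1*(-77)))**2 = (63/((-1/4/10)) + 136/(-72 - 1*(-77)))**2 = (63/((-1/4*1/10)) + 136/(-72 + 77))**2 = (63/(-1/40) + 136/5)**2 = (63*(-40) + 136*(1/5))**2 = (-2520 + 136/5)**2 = (-12464/5)**2 = 155351296/25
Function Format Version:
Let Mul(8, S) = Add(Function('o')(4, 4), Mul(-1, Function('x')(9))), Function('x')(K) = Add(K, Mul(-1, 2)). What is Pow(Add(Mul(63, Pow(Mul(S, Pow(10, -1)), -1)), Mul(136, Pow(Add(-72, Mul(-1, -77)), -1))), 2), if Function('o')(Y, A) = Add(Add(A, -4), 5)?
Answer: Rational(155351296, 25) ≈ 6.2140e+6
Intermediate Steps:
Function('o')(Y, A) = Add(1, A) (Function('o')(Y, A) = Add(Add(-4, A), 5) = Add(1, A))
Function('x')(K) = Add(-2, K) (Function('x')(K) = Add(K, -2) = Add(-2, K))
S = Rational(-1, 4) (S = Mul(Rational(1, 8), Add(Add(1, 4), Mul(-1, Add(-2, 9)))) = Mul(Rational(1, 8), Add(5, Mul(-1, 7))) = Mul(Rational(1, 8), Add(5, -7)) = Mul(Rational(1, 8), -2) = Rational(-1, 4) ≈ -0.25000)
Pow(Add(Mul(63, Pow(Mul(S, Pow(10, -1)), -1)), Mul(136, Pow(Add(-72, Mul(-1, -77)), -1))), 2) = Pow(Add(Mul(63, Pow(Mul(Rational(-1, 4), Pow(10, -1)), -1)), Mul(136, Pow(Add(-72, Mul(-1, -77)), -1))), 2) = Pow(Add(Mul(63, Pow(Mul(Rational(-1, 4), Rational(1, 10)), -1)), Mul(136, Pow(Add(-72, 77), -1))), 2) = Pow(Add(Mul(63, Pow(Rational(-1, 40), -1)), Mul(136, Pow(5, -1))), 2) = Pow(Add(Mul(63, -40), Mul(136, Rational(1, 5))), 2) = Pow(Add(-2520, Rational(136, 5)), 2) = Pow(Rational(-12464, 5), 2) = Rational(155351296, 25)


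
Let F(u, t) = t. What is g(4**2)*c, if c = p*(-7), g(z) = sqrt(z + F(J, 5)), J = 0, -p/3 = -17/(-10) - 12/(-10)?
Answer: 609*sqrt(21)/10 ≈ 279.08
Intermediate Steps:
p = -87/10 (p = -3*(-17/(-10) - 12/(-10)) = -3*(-17*(-1/10) - 12*(-1/10)) = -3*(17/10 + 6/5) = -3*29/10 = -87/10 ≈ -8.7000)
g(z) = sqrt(5 + z) (g(z) = sqrt(z + 5) = sqrt(5 + z))
c = 609/10 (c = -87/10*(-7) = 609/10 ≈ 60.900)
g(4**2)*c = sqrt(5 + 4**2)*(609/10) = sqrt(5 + 16)*(609/10) = sqrt(21)*(609/10) = 609*sqrt(21)/10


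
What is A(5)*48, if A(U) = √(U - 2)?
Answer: 48*√3 ≈ 83.138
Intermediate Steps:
A(U) = √(-2 + U)
A(5)*48 = √(-2 + 5)*48 = √3*48 = 48*√3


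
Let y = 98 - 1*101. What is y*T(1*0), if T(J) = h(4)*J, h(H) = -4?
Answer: 0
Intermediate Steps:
y = -3 (y = 98 - 101 = -3)
T(J) = -4*J
y*T(1*0) = -(-12)*1*0 = -(-12)*0 = -3*0 = 0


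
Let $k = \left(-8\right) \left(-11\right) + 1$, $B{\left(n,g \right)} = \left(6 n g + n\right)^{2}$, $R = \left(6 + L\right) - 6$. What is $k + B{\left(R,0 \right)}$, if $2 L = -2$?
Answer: $90$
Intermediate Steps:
$L = -1$ ($L = \frac{1}{2} \left(-2\right) = -1$)
$R = -1$ ($R = \left(6 - 1\right) - 6 = 5 - 6 = -1$)
$B{\left(n,g \right)} = \left(n + 6 g n\right)^{2}$ ($B{\left(n,g \right)} = \left(6 g n + n\right)^{2} = \left(n + 6 g n\right)^{2}$)
$k = 89$ ($k = 88 + 1 = 89$)
$k + B{\left(R,0 \right)} = 89 + \left(-1\right)^{2} \left(1 + 6 \cdot 0\right)^{2} = 89 + 1 \left(1 + 0\right)^{2} = 89 + 1 \cdot 1^{2} = 89 + 1 \cdot 1 = 89 + 1 = 90$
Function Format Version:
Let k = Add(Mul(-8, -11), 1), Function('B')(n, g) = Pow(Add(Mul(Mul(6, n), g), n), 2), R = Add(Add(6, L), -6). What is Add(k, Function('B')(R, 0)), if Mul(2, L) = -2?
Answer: 90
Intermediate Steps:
L = -1 (L = Mul(Rational(1, 2), -2) = -1)
R = -1 (R = Add(Add(6, -1), -6) = Add(5, -6) = -1)
Function('B')(n, g) = Pow(Add(n, Mul(6, g, n)), 2) (Function('B')(n, g) = Pow(Add(Mul(6, g, n), n), 2) = Pow(Add(n, Mul(6, g, n)), 2))
k = 89 (k = Add(88, 1) = 89)
Add(k, Function('B')(R, 0)) = Add(89, Mul(Pow(-1, 2), Pow(Add(1, Mul(6, 0)), 2))) = Add(89, Mul(1, Pow(Add(1, 0), 2))) = Add(89, Mul(1, Pow(1, 2))) = Add(89, Mul(1, 1)) = Add(89, 1) = 90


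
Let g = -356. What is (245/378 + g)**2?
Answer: 368217721/2916 ≈ 1.2628e+5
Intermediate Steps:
(245/378 + g)**2 = (245/378 - 356)**2 = (245*(1/378) - 356)**2 = (35/54 - 356)**2 = (-19189/54)**2 = 368217721/2916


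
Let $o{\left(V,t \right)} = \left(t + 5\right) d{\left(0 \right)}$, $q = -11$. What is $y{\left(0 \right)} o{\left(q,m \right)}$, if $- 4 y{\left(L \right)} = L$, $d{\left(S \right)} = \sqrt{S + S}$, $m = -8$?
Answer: $0$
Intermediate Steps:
$d{\left(S \right)} = \sqrt{2} \sqrt{S}$ ($d{\left(S \right)} = \sqrt{2 S} = \sqrt{2} \sqrt{S}$)
$y{\left(L \right)} = - \frac{L}{4}$
$o{\left(V,t \right)} = 0$ ($o{\left(V,t \right)} = \left(t + 5\right) \sqrt{2} \sqrt{0} = \left(5 + t\right) \sqrt{2} \cdot 0 = \left(5 + t\right) 0 = 0$)
$y{\left(0 \right)} o{\left(q,m \right)} = \left(- \frac{1}{4}\right) 0 \cdot 0 = 0 \cdot 0 = 0$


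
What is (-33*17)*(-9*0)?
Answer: 0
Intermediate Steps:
(-33*17)*(-9*0) = -561*0 = 0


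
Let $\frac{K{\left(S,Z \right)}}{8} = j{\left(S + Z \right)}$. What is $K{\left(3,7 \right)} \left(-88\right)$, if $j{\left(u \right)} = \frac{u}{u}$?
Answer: $-704$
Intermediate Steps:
$j{\left(u \right)} = 1$
$K{\left(S,Z \right)} = 8$ ($K{\left(S,Z \right)} = 8 \cdot 1 = 8$)
$K{\left(3,7 \right)} \left(-88\right) = 8 \left(-88\right) = -704$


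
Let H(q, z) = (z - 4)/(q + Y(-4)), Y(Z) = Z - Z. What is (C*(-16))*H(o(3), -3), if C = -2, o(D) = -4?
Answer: 56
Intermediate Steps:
Y(Z) = 0
H(q, z) = (-4 + z)/q (H(q, z) = (z - 4)/(q + 0) = (-4 + z)/q)
(C*(-16))*H(o(3), -3) = (-2*(-16))*((-4 - 3)/(-4)) = 32*(-¼*(-7)) = 32*(7/4) = 56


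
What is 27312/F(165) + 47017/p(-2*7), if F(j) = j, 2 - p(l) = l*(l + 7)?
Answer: -1711951/5280 ≈ -324.23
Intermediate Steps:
p(l) = 2 - l*(7 + l) (p(l) = 2 - l*(l + 7) = 2 - l*(7 + l))
27312/F(165) + 47017/p(-2*7) = 27312/165 + 47017/(2 - (-2*7)**2 - (-14)*7) = 27312*(1/165) + 47017/(2 - 1*(-14)**2 - 7*(-14)) = 9104/55 + 47017/(2 - 1*196 + 98) = 9104/55 + 47017/(2 - 196 + 98) = 9104/55 + 47017/(-96) = 9104/55 + 47017*(-1/96) = 9104/55 - 47017/96 = -1711951/5280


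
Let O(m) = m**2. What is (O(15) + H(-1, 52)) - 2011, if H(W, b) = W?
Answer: -1787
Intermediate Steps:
(O(15) + H(-1, 52)) - 2011 = (15**2 - 1) - 2011 = (225 - 1) - 2011 = 224 - 2011 = -1787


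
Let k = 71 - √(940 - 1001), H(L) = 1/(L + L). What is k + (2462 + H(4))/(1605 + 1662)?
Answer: 1875353/26136 - I*√61 ≈ 71.754 - 7.8102*I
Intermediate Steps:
H(L) = 1/(2*L)
k = 71 - I*√61 (k = 71 - √(-61) = 71 - I*√61 ≈ 71.0 - 7.8102*I)
k + (2462 + H(4))/(1605 + 1662) = (71 - I*√61) + (2462 + (½)/4)/(1605 + 1662) = (71 - I*√61) + (2462 + (½)*(¼))/3267 = (71 - I*√61) + (2462 + ⅛)*(1/3267) = (71 - I*√61) + (19697/8)*(1/3267) = (71 - I*√61) + 19697/26136 = 1875353/26136 - I*√61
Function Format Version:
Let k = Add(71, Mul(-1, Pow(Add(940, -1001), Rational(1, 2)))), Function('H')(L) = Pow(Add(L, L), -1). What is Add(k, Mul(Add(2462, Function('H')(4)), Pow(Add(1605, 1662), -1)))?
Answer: Add(Rational(1875353, 26136), Mul(-1, I, Pow(61, Rational(1, 2)))) ≈ Add(71.754, Mul(-7.8102, I))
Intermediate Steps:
Function('H')(L) = Mul(Rational(1, 2), Pow(L, -1)) (Function('H')(L) = Pow(Mul(2, L), -1) = Mul(Rational(1, 2), Pow(L, -1)))
k = Add(71, Mul(-1, I, Pow(61, Rational(1, 2)))) (k = Add(71, Mul(-1, Pow(-61, Rational(1, 2)))) = Add(71, Mul(-1, Mul(I, Pow(61, Rational(1, 2))))) = Add(71, Mul(-1, I, Pow(61, Rational(1, 2)))) ≈ Add(71.000, Mul(-7.8102, I)))
Add(k, Mul(Add(2462, Function('H')(4)), Pow(Add(1605, 1662), -1))) = Add(Add(71, Mul(-1, I, Pow(61, Rational(1, 2)))), Mul(Add(2462, Mul(Rational(1, 2), Pow(4, -1))), Pow(Add(1605, 1662), -1))) = Add(Add(71, Mul(-1, I, Pow(61, Rational(1, 2)))), Mul(Add(2462, Mul(Rational(1, 2), Rational(1, 4))), Pow(3267, -1))) = Add(Add(71, Mul(-1, I, Pow(61, Rational(1, 2)))), Mul(Add(2462, Rational(1, 8)), Rational(1, 3267))) = Add(Add(71, Mul(-1, I, Pow(61, Rational(1, 2)))), Mul(Rational(19697, 8), Rational(1, 3267))) = Add(Add(71, Mul(-1, I, Pow(61, Rational(1, 2)))), Rational(19697, 26136)) = Add(Rational(1875353, 26136), Mul(-1, I, Pow(61, Rational(1, 2))))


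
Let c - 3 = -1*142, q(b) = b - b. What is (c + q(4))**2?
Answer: 19321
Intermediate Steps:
q(b) = 0
c = -139 (c = 3 - 1*142 = 3 - 142 = -139)
(c + q(4))**2 = (-139 + 0)**2 = (-139)**2 = 19321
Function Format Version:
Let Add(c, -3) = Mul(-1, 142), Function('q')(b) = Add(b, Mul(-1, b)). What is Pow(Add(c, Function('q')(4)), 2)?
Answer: 19321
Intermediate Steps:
Function('q')(b) = 0
c = -139 (c = Add(3, Mul(-1, 142)) = Add(3, -142) = -139)
Pow(Add(c, Function('q')(4)), 2) = Pow(Add(-139, 0), 2) = Pow(-139, 2) = 19321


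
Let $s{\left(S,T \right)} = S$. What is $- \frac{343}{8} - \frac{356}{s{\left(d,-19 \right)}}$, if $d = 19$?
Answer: $- \frac{9365}{152} \approx -61.612$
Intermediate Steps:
$- \frac{343}{8} - \frac{356}{s{\left(d,-19 \right)}} = - \frac{343}{8} - \frac{356}{19} = - \frac{9365}{152}$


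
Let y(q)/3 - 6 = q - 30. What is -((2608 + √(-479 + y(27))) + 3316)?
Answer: -5924 - I*√470 ≈ -5924.0 - 21.679*I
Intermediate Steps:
y(q) = -72 + 3*q (y(q) = 18 + 3*(q - 30) = 18 + 3*(-30 + q) = 18 + (-90 + 3*q) = -72 + 3*q)
-((2608 + √(-479 + y(27))) + 3316) = -((2608 + √(-479 + (-72 + 3*27))) + 3316) = -((2608 + √(-479 + (-72 + 81))) + 3316) = -((2608 + √(-479 + 9)) + 3316) = -((2608 + √(-470)) + 3316) = -((2608 + I*√470) + 3316) = -(5924 + I*√470) = -5924 - I*√470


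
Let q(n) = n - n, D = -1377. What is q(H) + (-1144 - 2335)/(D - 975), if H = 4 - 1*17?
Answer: 71/48 ≈ 1.4792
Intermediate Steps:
H = -13 (H = 4 - 17 = -13)
q(n) = 0
q(H) + (-1144 - 2335)/(D - 975) = 0 + (-1144 - 2335)/(-1377 - 975) = 0 - 3479/(-2352) = 0 - 3479*(-1/2352) = 0 + 71/48 = 71/48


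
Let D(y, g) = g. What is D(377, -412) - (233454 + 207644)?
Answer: -441510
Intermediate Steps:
D(377, -412) - (233454 + 207644) = -412 - (233454 + 207644) = -412 - 1*441098 = -412 - 441098 = -441510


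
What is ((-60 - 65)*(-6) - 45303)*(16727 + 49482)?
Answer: -2949809577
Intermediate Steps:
((-60 - 65)*(-6) - 45303)*(16727 + 49482) = (-125*(-6) - 45303)*66209 = (750 - 45303)*66209 = -44553*66209 = -2949809577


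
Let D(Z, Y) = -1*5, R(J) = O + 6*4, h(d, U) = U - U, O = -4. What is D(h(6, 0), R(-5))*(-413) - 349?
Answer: 1716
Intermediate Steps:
h(d, U) = 0
R(J) = 20 (R(J) = -4 + 6*4 = -4 + 24 = 20)
D(Z, Y) = -5
D(h(6, 0), R(-5))*(-413) - 349 = -5*(-413) - 349 = 2065 - 349 = 1716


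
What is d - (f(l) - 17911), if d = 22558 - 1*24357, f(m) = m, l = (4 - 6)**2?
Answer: 16108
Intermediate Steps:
l = 4 (l = (-2)**2 = 4)
d = -1799 (d = 22558 - 24357 = -1799)
d - (f(l) - 17911) = -1799 - (4 - 17911) = -1799 - 1*(-17907) = -1799 + 17907 = 16108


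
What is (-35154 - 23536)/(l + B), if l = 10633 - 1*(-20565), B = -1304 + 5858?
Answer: -29345/17876 ≈ -1.6416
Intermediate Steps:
B = 4554
l = 31198 (l = 10633 + 20565 = 31198)
(-35154 - 23536)/(l + B) = (-35154 - 23536)/(31198 + 4554) = -58690/35752 = -58690*1/35752 = -29345/17876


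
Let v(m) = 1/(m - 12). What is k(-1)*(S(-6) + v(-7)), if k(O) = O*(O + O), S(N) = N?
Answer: -230/19 ≈ -12.105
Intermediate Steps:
v(m) = 1/(-12 + m)
k(O) = 2*O² (k(O) = O*(2*O) = 2*O²)
k(-1)*(S(-6) + v(-7)) = (2*(-1)²)*(-6 + 1/(-12 - 7)) = (2*1)*(-6 + 1/(-19)) = 2*(-6 - 1/19) = 2*(-115/19) = -230/19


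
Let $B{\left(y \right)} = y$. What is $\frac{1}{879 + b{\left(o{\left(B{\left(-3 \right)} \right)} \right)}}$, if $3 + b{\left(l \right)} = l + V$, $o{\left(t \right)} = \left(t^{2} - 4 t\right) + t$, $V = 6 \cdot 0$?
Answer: $\frac{1}{894} \approx 0.0011186$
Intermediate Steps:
$V = 0$
$o{\left(t \right)} = t^{2} - 3 t$
$b{\left(l \right)} = -3 + l$ ($b{\left(l \right)} = -3 + \left(l + 0\right) = -3 + l$)
$\frac{1}{879 + b{\left(o{\left(B{\left(-3 \right)} \right)} \right)}} = \frac{1}{879 - \left(3 + 3 \left(-3 - 3\right)\right)} = \frac{1}{879 - -15} = \frac{1}{879 + \left(-3 + 18\right)} = \frac{1}{879 + 15} = \frac{1}{894}$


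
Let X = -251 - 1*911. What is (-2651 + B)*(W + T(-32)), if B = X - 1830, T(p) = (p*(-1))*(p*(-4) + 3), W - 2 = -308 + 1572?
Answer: -30799494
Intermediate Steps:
W = 1266 (W = 2 + (-308 + 1572) = 2 + 1264 = 1266)
X = -1162 (X = -251 - 911 = -1162)
T(p) = -p*(3 - 4*p) (T(p) = (-p)*(-4*p + 3) = (-p)*(3 - 4*p) = -p*(3 - 4*p))
B = -2992 (B = -1162 - 1830 = -2992)
(-2651 + B)*(W + T(-32)) = (-2651 - 2992)*(1266 - 32*(-3 + 4*(-32))) = -5643*(1266 - 32*(-3 - 128)) = -5643*(1266 - 32*(-131)) = -5643*(1266 + 4192) = -5643*5458 = -30799494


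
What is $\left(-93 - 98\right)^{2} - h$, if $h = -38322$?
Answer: $74803$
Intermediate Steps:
$\left(-93 - 98\right)^{2} - h = \left(-93 - 98\right)^{2} - -38322 = \left(-191\right)^{2} + 38322 = 36481 + 38322 = 74803$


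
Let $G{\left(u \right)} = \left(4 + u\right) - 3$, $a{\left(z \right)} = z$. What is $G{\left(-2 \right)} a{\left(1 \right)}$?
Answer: $-1$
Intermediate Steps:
$G{\left(u \right)} = 1 + u$
$G{\left(-2 \right)} a{\left(1 \right)} = \left(1 - 2\right) 1 = \left(-1\right) 1 = -1$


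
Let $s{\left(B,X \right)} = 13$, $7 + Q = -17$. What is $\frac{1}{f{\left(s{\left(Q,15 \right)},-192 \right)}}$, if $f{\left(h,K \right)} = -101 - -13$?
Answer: $- \frac{1}{88} \approx -0.011364$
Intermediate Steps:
$Q = -24$ ($Q = -7 - 17 = -24$)
$f{\left(h,K \right)} = -88$ ($f{\left(h,K \right)} = -101 + 13 = -88$)
$\frac{1}{f{\left(s{\left(Q,15 \right)},-192 \right)}} = \frac{1}{-88} = - \frac{1}{88}$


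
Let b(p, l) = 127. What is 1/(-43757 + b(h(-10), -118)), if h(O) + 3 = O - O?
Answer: -1/43630 ≈ -2.2920e-5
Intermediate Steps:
h(O) = -3 (h(O) = -3 + (O - O) = -3 + 0 = -3)
1/(-43757 + b(h(-10), -118)) = 1/(-43757 + 127) = 1/(-43630) = -1/43630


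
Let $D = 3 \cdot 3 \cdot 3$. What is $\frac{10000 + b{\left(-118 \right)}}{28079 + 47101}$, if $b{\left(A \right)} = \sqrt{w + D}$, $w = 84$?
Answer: $\frac{500}{3759} + \frac{\sqrt{111}}{75180} \approx 0.13315$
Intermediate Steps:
$D = 27$ ($D = 9 \cdot 3 = 27$)
$b{\left(A \right)} = \sqrt{111}$ ($b{\left(A \right)} = \sqrt{84 + 27} = \sqrt{111}$)
$\frac{10000 + b{\left(-118 \right)}}{28079 + 47101} = \frac{10000 + \sqrt{111}}{28079 + 47101} = \frac{10000 + \sqrt{111}}{75180} = \left(10000 + \sqrt{111}\right) \frac{1}{75180} = \frac{500}{3759} + \frac{\sqrt{111}}{75180}$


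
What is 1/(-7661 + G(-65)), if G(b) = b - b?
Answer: -1/7661 ≈ -0.00013053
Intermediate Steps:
G(b) = 0
1/(-7661 + G(-65)) = 1/(-7661 + 0) = 1/(-7661) = -1/7661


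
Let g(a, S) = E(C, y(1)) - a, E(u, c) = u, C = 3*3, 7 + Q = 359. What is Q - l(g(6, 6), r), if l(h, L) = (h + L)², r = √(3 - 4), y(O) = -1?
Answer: 344 - 6*I ≈ 344.0 - 6.0*I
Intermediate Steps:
Q = 352 (Q = -7 + 359 = 352)
C = 9
g(a, S) = 9 - a
r = I (r = √(-1) = I ≈ 1.0*I)
l(h, L) = (L + h)²
Q - l(g(6, 6), r) = 352 - (I + (9 - 1*6))² = 352 - (I + (9 - 6))² = 352 - (I + 3)² = 352 - (3 + I)²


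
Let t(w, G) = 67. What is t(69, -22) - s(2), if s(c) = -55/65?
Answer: 882/13 ≈ 67.846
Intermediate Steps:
s(c) = -11/13 (s(c) = -55*1/65 = -11/13)
t(69, -22) - s(2) = 67 - 1*(-11/13) = 67 + 11/13 = 882/13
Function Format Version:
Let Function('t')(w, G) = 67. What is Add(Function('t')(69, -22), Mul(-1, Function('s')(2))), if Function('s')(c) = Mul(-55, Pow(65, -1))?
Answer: Rational(882, 13) ≈ 67.846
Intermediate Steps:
Function('s')(c) = Rational(-11, 13) (Function('s')(c) = Mul(-55, Rational(1, 65)) = Rational(-11, 13))
Add(Function('t')(69, -22), Mul(-1, Function('s')(2))) = Add(67, Mul(-1, Rational(-11, 13))) = Add(67, Rational(11, 13)) = Rational(882, 13)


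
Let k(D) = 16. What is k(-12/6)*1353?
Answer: 21648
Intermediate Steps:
k(-12/6)*1353 = 16*1353 = 21648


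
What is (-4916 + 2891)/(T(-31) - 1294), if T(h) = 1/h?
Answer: 12555/8023 ≈ 1.5649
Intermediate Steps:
(-4916 + 2891)/(T(-31) - 1294) = (-4916 + 2891)/(1/(-31) - 1294) = -2025/(-1/31 - 1294) = -2025/(-40115/31) = -2025*(-31/40115) = 12555/8023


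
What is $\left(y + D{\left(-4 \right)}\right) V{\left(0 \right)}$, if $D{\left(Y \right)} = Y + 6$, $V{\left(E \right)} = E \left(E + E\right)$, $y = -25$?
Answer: $0$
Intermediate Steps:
$V{\left(E \right)} = 2 E^{2}$ ($V{\left(E \right)} = E 2 E = 2 E^{2}$)
$D{\left(Y \right)} = 6 + Y$
$\left(y + D{\left(-4 \right)}\right) V{\left(0 \right)} = \left(-25 + \left(6 - 4\right)\right) 2 \cdot 0^{2} = \left(-25 + 2\right) 2 \cdot 0 = \left(-23\right) 0 = 0$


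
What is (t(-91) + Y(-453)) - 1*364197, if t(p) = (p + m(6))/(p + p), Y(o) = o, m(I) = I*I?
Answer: -66366245/182 ≈ -3.6465e+5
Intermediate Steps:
m(I) = I**2
t(p) = (36 + p)/(2*p) (t(p) = (p + 6**2)/(p + p) = (p + 36)/((2*p)) = (36 + p)*(1/(2*p)) = (36 + p)/(2*p))
(t(-91) + Y(-453)) - 1*364197 = ((1/2)*(36 - 91)/(-91) - 453) - 1*364197 = ((1/2)*(-1/91)*(-55) - 453) - 364197 = (55/182 - 453) - 364197 = -82391/182 - 364197 = -66366245/182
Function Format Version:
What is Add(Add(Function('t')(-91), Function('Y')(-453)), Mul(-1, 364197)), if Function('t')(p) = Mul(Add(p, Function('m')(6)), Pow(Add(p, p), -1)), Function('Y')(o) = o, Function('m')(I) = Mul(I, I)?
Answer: Rational(-66366245, 182) ≈ -3.6465e+5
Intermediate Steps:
Function('m')(I) = Pow(I, 2)
Function('t')(p) = Mul(Rational(1, 2), Pow(p, -1), Add(36, p)) (Function('t')(p) = Mul(Add(p, Pow(6, 2)), Pow(Add(p, p), -1)) = Mul(Add(p, 36), Pow(Mul(2, p), -1)) = Mul(Add(36, p), Mul(Rational(1, 2), Pow(p, -1))) = Mul(Rational(1, 2), Pow(p, -1), Add(36, p)))
Add(Add(Function('t')(-91), Function('Y')(-453)), Mul(-1, 364197)) = Add(Add(Mul(Rational(1, 2), Pow(-91, -1), Add(36, -91)), -453), Mul(-1, 364197)) = Add(Add(Mul(Rational(1, 2), Rational(-1, 91), -55), -453), -364197) = Add(Add(Rational(55, 182), -453), -364197) = Add(Rational(-82391, 182), -364197) = Rational(-66366245, 182)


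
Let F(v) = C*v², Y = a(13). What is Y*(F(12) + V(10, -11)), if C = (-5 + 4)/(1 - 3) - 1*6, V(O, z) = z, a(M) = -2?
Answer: 1606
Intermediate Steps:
Y = -2
C = -11/2 (C = -1/(-2) - 6 = -1*(-½) - 6 = ½ - 6 = -11/2 ≈ -5.5000)
F(v) = -11*v²/2
Y*(F(12) + V(10, -11)) = -2*(-11/2*12² - 11) = -2*(-11/2*144 - 11) = -2*(-792 - 11) = -2*(-803) = 1606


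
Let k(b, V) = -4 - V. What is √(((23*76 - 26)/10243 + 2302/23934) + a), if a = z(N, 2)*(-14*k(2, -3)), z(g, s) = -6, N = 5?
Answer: I*√1258159217239468797/122577981 ≈ 9.1507*I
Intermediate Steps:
a = -84 (a = -(-84)*(-4 - 1*(-3)) = -(-84)*(-4 + 3) = -(-84)*(-1) = -6*14 = -84)
√(((23*76 - 26)/10243 + 2302/23934) + a) = √(((23*76 - 26)/10243 + 2302/23934) - 84) = √(((1748 - 26)*(1/10243) + 2302*(1/23934)) - 84) = √((1722*(1/10243) + 1151/11967) - 84) = √((1722/10243 + 1151/11967) - 84) = √(32396867/122577981 - 84) = √(-10264153537/122577981) = I*√1258159217239468797/122577981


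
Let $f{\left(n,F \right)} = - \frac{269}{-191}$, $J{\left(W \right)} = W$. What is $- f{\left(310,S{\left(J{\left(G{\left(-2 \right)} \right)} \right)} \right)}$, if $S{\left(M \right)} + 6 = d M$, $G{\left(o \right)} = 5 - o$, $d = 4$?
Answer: $- \frac{269}{191} \approx -1.4084$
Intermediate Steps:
$S{\left(M \right)} = -6 + 4 M$
$f{\left(n,F \right)} = \frac{269}{191}$ ($f{\left(n,F \right)} = \left(-269\right) \left(- \frac{1}{191}\right) = \frac{269}{191}$)
$- f{\left(310,S{\left(J{\left(G{\left(-2 \right)} \right)} \right)} \right)} = \left(-1\right) \frac{269}{191} = - \frac{269}{191}$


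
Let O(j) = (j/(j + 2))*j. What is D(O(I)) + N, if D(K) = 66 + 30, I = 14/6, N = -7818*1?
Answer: -7722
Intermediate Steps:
N = -7818
I = 7/3 (I = 14*(⅙) = 7/3 ≈ 2.3333)
O(j) = j²/(2 + j) (O(j) = (j/(2 + j))*j = j²/(2 + j))
D(K) = 96
D(O(I)) + N = 96 - 7818 = -7722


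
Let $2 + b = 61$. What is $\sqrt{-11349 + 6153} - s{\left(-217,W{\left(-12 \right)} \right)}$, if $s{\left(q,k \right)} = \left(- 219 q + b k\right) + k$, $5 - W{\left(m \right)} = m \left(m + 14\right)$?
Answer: $-49263 + 2 i \sqrt{1299} \approx -49263.0 + 72.083 i$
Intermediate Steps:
$b = 59$ ($b = -2 + 61 = 59$)
$W{\left(m \right)} = 5 - m \left(14 + m\right)$ ($W{\left(m \right)} = 5 - m \left(m + 14\right) = 5 - m \left(14 + m\right)$)
$s{\left(q,k \right)} = - 219 q + 60 k$ ($s{\left(q,k \right)} = \left(- 219 q + 59 k\right) + k = - 219 q + 60 k$)
$\sqrt{-11349 + 6153} - s{\left(-217,W{\left(-12 \right)} \right)} = \sqrt{-11349 + 6153} - \left(\left(-219\right) \left(-217\right) + 60 \left(5 - \left(-12\right)^{2} - -168\right)\right) = \sqrt{-5196} - \left(47523 + 60 \left(5 - 144 + 168\right)\right) = 2 i \sqrt{1299} - \left(47523 + 60 \left(5 - 144 + 168\right)\right) = 2 i \sqrt{1299} - \left(47523 + 60 \cdot 29\right) = 2 i \sqrt{1299} - \left(47523 + 1740\right) = 2 i \sqrt{1299} - 49263 = -49263 + 2 i \sqrt{1299}$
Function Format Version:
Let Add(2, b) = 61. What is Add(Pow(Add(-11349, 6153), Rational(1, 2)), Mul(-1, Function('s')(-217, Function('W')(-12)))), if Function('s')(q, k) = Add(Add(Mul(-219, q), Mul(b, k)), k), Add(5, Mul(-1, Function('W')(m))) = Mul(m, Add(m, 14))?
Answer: Add(-49263, Mul(2, I, Pow(1299, Rational(1, 2)))) ≈ Add(-49263., Mul(72.083, I))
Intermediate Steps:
b = 59 (b = Add(-2, 61) = 59)
Function('W')(m) = Add(5, Mul(-1, m, Add(14, m))) (Function('W')(m) = Add(5, Mul(-1, Mul(m, Add(m, 14)))) = Add(5, Mul(-1, Mul(m, Add(14, m)))) = Add(5, Mul(-1, m, Add(14, m))))
Function('s')(q, k) = Add(Mul(-219, q), Mul(60, k)) (Function('s')(q, k) = Add(Add(Mul(-219, q), Mul(59, k)), k) = Add(Mul(-219, q), Mul(60, k)))
Add(Pow(Add(-11349, 6153), Rational(1, 2)), Mul(-1, Function('s')(-217, Function('W')(-12)))) = Add(Pow(Add(-11349, 6153), Rational(1, 2)), Mul(-1, Add(Mul(-219, -217), Mul(60, Add(5, Mul(-1, Pow(-12, 2)), Mul(-14, -12)))))) = Add(Pow(-5196, Rational(1, 2)), Mul(-1, Add(47523, Mul(60, Add(5, Mul(-1, 144), 168))))) = Add(Mul(2, I, Pow(1299, Rational(1, 2))), Mul(-1, Add(47523, Mul(60, Add(5, -144, 168))))) = Add(Mul(2, I, Pow(1299, Rational(1, 2))), Mul(-1, Add(47523, Mul(60, 29)))) = Add(Mul(2, I, Pow(1299, Rational(1, 2))), Mul(-1, Add(47523, 1740))) = Add(Mul(2, I, Pow(1299, Rational(1, 2))), Mul(-1, 49263)) = Add(Mul(2, I, Pow(1299, Rational(1, 2))), -49263) = Add(-49263, Mul(2, I, Pow(1299, Rational(1, 2))))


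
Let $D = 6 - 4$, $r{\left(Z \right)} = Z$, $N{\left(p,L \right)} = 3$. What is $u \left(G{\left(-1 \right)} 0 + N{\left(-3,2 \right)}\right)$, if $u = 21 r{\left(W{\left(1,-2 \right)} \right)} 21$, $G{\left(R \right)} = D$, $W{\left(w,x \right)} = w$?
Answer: $1323$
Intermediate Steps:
$D = 2$ ($D = 6 - 4 = 2$)
$G{\left(R \right)} = 2$
$u = 441$ ($u = 21 \cdot 1 \cdot 21 = 21 \cdot 21 = 441$)
$u \left(G{\left(-1 \right)} 0 + N{\left(-3,2 \right)}\right) = 441 \left(2 \cdot 0 + 3\right) = 441 \left(0 + 3\right) = 441 \cdot 3 = 1323$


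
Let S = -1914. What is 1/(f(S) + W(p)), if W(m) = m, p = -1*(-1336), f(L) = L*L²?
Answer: -1/7011738608 ≈ -1.4262e-10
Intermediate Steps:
f(L) = L³
p = 1336
1/(f(S) + W(p)) = 1/((-1914)³ + 1336) = 1/(-7011739944 + 1336) = 1/(-7011738608) = -1/7011738608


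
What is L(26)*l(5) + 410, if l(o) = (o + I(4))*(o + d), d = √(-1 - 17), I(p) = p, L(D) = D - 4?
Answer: 1400 + 594*I*√2 ≈ 1400.0 + 840.04*I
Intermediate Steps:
L(D) = -4 + D
d = 3*I*√2 (d = √(-18) = 3*I*√2 ≈ 4.2426*I)
l(o) = (4 + o)*(o + 3*I*√2) (l(o) = (o + 4)*(o + 3*I*√2) = (4 + o)*(o + 3*I*√2))
L(26)*l(5) + 410 = (-4 + 26)*(5² + 4*5 + 12*I*√2 + 3*I*5*√2) + 410 = 22*(25 + 20 + 12*I*√2 + 15*I*√2) + 410 = 22*(45 + 27*I*√2) + 410 = (990 + 594*I*√2) + 410 = 1400 + 594*I*√2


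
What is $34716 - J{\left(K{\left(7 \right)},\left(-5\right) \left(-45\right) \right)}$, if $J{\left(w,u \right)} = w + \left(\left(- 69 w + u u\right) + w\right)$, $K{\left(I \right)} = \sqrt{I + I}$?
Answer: $-15909 + 67 \sqrt{14} \approx -15658.0$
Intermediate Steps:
$K{\left(I \right)} = \sqrt{2} \sqrt{I}$ ($K{\left(I \right)} = \sqrt{2 I} = \sqrt{2} \sqrt{I}$)
$J{\left(w,u \right)} = u^{2} - 67 w$ ($J{\left(w,u \right)} = w + \left(\left(- 69 w + u^{2}\right) + w\right) = w + \left(\left(u^{2} - 69 w\right) + w\right) = w + \left(u^{2} - 68 w\right) = u^{2} - 67 w$)
$34716 - J{\left(K{\left(7 \right)},\left(-5\right) \left(-45\right) \right)} = 34716 - \left(\left(\left(-5\right) \left(-45\right)\right)^{2} - 67 \sqrt{2} \sqrt{7}\right) = 34716 - \left(225^{2} - 67 \sqrt{14}\right) = 34716 - \left(50625 - 67 \sqrt{14}\right) = -15909 + 67 \sqrt{14}$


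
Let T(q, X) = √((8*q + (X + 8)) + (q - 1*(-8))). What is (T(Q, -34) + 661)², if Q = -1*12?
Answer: 436795 + 3966*I*√14 ≈ 4.368e+5 + 14839.0*I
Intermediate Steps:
Q = -12
T(q, X) = √(16 + X + 9*q) (T(q, X) = √((8*q + (8 + X)) + (q + 8)) = √((8 + X + 8*q) + (8 + q)) = √(16 + X + 9*q))
(T(Q, -34) + 661)² = (√(16 - 34 + 9*(-12)) + 661)² = (√(16 - 34 - 108) + 661)² = (√(-126) + 661)² = (3*I*√14 + 661)² = (661 + 3*I*√14)²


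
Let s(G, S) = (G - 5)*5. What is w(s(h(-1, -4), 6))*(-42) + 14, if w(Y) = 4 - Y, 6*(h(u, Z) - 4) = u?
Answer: -399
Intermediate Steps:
h(u, Z) = 4 + u/6
s(G, S) = -25 + 5*G (s(G, S) = (-5 + G)*5 = -25 + 5*G)
w(s(h(-1, -4), 6))*(-42) + 14 = (4 - (-25 + 5*(4 + (1/6)*(-1))))*(-42) + 14 = (4 - (-25 + 5*(4 - 1/6)))*(-42) + 14 = (4 - (-25 + 5*(23/6)))*(-42) + 14 = (4 - (-25 + 115/6))*(-42) + 14 = (4 - 1*(-35/6))*(-42) + 14 = (4 + 35/6)*(-42) + 14 = (59/6)*(-42) + 14 = -413 + 14 = -399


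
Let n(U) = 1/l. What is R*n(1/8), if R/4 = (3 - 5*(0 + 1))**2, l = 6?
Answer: 8/3 ≈ 2.6667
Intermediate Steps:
n(U) = 1/6
R = 16 (R = 4*(3 - 5*(0 + 1))**2 = 4*(3 - 5*1)**2 = 4*(3 - 5)**2 = 4*(-2)**2 = 4*4 = 16)
R*n(1/8) = 16*(1/6) = 8/3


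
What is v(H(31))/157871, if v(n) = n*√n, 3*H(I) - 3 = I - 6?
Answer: 8*√21/202977 ≈ 0.00018061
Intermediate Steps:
H(I) = -1 + I/3 (H(I) = 1 + (I - 6)/3 = 1 + (-6 + I)/3 = 1 + (-2 + I/3) = -1 + I/3)
v(n) = n^(3/2)
v(H(31))/157871 = (-1 + (⅓)*31)^(3/2)/157871 = (-1 + 31/3)^(3/2)*(1/157871) = (28/3)^(3/2)*(1/157871) = (56*√21/9)*(1/157871) = 8*√21/202977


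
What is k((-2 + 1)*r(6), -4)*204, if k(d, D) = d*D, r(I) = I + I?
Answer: 9792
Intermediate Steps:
r(I) = 2*I
k(d, D) = D*d
k((-2 + 1)*r(6), -4)*204 = -4*(-2 + 1)*2*6*204 = -(-4)*12*204 = -4*(-12)*204 = 48*204 = 9792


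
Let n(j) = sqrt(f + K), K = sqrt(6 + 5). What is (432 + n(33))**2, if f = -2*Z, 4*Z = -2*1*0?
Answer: (432 + 11**(1/4))**2 ≈ 1.8820e+5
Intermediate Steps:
Z = 0 (Z = (-2*1*0)/4 = (-2*0)/4 = (1/4)*0 = 0)
f = 0 (f = -2*0 = 0)
K = sqrt(11) ≈ 3.3166
n(j) = 11**(1/4) (n(j) = sqrt(0 + sqrt(11)) = sqrt(sqrt(11)) = 11**(1/4))
(432 + n(33))**2 = (432 + 11**(1/4))**2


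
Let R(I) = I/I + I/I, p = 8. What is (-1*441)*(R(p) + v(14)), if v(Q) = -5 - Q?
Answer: 7497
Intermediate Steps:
R(I) = 2 (R(I) = 1 + 1 = 2)
(-1*441)*(R(p) + v(14)) = (-1*441)*(2 + (-5 - 1*14)) = -441*(2 + (-5 - 14)) = -441*(2 - 19) = -441*(-17) = 7497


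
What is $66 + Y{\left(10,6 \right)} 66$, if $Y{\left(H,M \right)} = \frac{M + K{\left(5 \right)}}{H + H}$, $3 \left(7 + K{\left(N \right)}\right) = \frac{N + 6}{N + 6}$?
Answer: $\frac{319}{5} \approx 63.8$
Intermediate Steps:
$K{\left(N \right)} = - \frac{20}{3}$ ($K{\left(N \right)} = -7 + \frac{\left(N + 6\right) \frac{1}{N + 6}}{3} = -7 + \frac{\left(6 + N\right) \frac{1}{6 + N}}{3} = -7 + \frac{1}{3} \cdot 1 = -7 + \frac{1}{3} = - \frac{20}{3}$)
$Y{\left(H,M \right)} = \frac{- \frac{20}{3} + M}{2 H}$ ($Y{\left(H,M \right)} = \frac{M - \frac{20}{3}}{H + H} = \frac{- \frac{20}{3} + M}{2 H}$)
$66 + Y{\left(10,6 \right)} 66 = 66 + \frac{-20 + 3 \cdot 6}{6 \cdot 10} \cdot 66 = 66 + \frac{1}{6} \cdot \frac{1}{10} \left(-20 + 18\right) 66 = 66 + \frac{1}{6} \cdot \frac{1}{10} \left(-2\right) 66 = 66 - \frac{11}{5} = \frac{319}{5}$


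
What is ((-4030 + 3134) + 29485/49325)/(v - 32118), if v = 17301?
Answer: 267671/4429385 ≈ 0.060431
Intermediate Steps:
((-4030 + 3134) + 29485/49325)/(v - 32118) = ((-4030 + 3134) + 29485/49325)/(17301 - 32118) = (-896 + 29485*(1/49325))/(-14817) = (-896 + 5897/9865)*(-1/14817) = -8833143/9865*(-1/14817) = 267671/4429385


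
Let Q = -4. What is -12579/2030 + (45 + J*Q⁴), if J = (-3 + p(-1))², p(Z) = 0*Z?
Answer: 679413/290 ≈ 2342.8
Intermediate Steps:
p(Z) = 0
J = 9 (J = (-3 + 0)² = (-3)² = 9)
-12579/2030 + (45 + J*Q⁴) = -12579/2030 + (45 + 9*(-4)⁴) = -12579*1/2030 + (45 + 9*256) = -1797/290 + (45 + 2304) = -1797/290 + 2349 = 679413/290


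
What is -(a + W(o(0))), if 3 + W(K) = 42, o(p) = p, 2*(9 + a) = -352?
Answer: 146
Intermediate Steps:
a = -185 (a = -9 + (½)*(-352) = -9 - 176 = -185)
W(K) = 39 (W(K) = -3 + 42 = 39)
-(a + W(o(0))) = -(-185 + 39) = -1*(-146) = 146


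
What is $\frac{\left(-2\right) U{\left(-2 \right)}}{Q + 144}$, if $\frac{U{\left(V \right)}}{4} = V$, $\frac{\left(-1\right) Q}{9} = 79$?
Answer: $- \frac{16}{567} \approx -0.028219$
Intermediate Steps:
$Q = -711$ ($Q = \left(-9\right) 79 = -711$)
$U{\left(V \right)} = 4 V$
$\frac{\left(-2\right) U{\left(-2 \right)}}{Q + 144} = \frac{\left(-2\right) 4 \left(-2\right)}{-711 + 144} = \frac{\left(-2\right) \left(-8\right)}{-567} = 16 \left(- \frac{1}{567}\right) = - \frac{16}{567}$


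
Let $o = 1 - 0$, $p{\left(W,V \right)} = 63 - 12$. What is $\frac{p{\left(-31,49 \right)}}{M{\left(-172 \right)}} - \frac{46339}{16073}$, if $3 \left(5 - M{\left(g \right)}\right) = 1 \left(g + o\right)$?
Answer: $- \frac{2053295}{996526} \approx -2.0605$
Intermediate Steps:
$p{\left(W,V \right)} = 51$
$o = 1$ ($o = 1 + 0 = 1$)
$M{\left(g \right)} = \frac{14}{3} - \frac{g}{3}$ ($M{\left(g \right)} = 5 - \frac{1 \left(g + 1\right)}{3} = 5 - \frac{1 \left(1 + g\right)}{3} = 5 - \frac{1 + g}{3} = 5 - \left(\frac{1}{3} + \frac{g}{3}\right) = \frac{14}{3} - \frac{g}{3}$)
$\frac{p{\left(-31,49 \right)}}{M{\left(-172 \right)}} - \frac{46339}{16073} = \frac{51}{\frac{14}{3} - - \frac{172}{3}} - \frac{46339}{16073} = \frac{51}{\frac{14}{3} + \frac{172}{3}} - \frac{46339}{16073} = \frac{51}{62} - \frac{46339}{16073} = - \frac{2053295}{996526}$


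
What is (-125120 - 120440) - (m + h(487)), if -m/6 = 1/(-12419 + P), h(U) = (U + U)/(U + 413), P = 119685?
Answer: -5926579883921/24134850 ≈ -2.4556e+5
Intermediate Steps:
h(U) = 2*U/(413 + U) (h(U) = (2*U)/(413 + U) = 2*U/(413 + U))
m = -3/53633 (m = -6/(-12419 + 119685) = -6/107266 = -6*1/107266 = -3/53633 ≈ -5.5936e-5)
(-125120 - 120440) - (m + h(487)) = (-125120 - 120440) - (-3/53633 + 2*487/(413 + 487)) = -245560 - (-3/53633 + 2*487/900) = -245560 - (-3/53633 + 2*487*(1/900)) = -245560 - (-3/53633 + 487/450) = -245560 - 1*26117921/24134850 = -245560 - 26117921/24134850 = -5926579883921/24134850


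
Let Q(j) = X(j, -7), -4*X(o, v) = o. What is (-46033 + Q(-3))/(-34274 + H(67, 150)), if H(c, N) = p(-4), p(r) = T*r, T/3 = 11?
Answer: 184129/137624 ≈ 1.3379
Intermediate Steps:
T = 33 (T = 3*11 = 33)
X(o, v) = -o/4
p(r) = 33*r
H(c, N) = -132 (H(c, N) = 33*(-4) = -132)
Q(j) = -j/4
(-46033 + Q(-3))/(-34274 + H(67, 150)) = (-46033 - ¼*(-3))/(-34274 - 132) = (-46033 + ¾)/(-34406) = -184129/4*(-1/34406) = 184129/137624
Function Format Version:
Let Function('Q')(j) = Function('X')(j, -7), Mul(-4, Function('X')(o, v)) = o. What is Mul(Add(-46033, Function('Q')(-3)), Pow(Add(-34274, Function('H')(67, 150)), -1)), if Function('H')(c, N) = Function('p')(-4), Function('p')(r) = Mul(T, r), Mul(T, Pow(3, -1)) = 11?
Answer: Rational(184129, 137624) ≈ 1.3379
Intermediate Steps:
T = 33 (T = Mul(3, 11) = 33)
Function('X')(o, v) = Mul(Rational(-1, 4), o)
Function('p')(r) = Mul(33, r)
Function('H')(c, N) = -132 (Function('H')(c, N) = Mul(33, -4) = -132)
Function('Q')(j) = Mul(Rational(-1, 4), j)
Mul(Add(-46033, Function('Q')(-3)), Pow(Add(-34274, Function('H')(67, 150)), -1)) = Mul(Add(-46033, Mul(Rational(-1, 4), -3)), Pow(Add(-34274, -132), -1)) = Mul(Add(-46033, Rational(3, 4)), Pow(-34406, -1)) = Mul(Rational(-184129, 4), Rational(-1, 34406)) = Rational(184129, 137624)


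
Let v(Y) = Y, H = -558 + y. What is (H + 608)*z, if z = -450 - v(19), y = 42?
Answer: -43148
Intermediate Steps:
H = -516 (H = -558 + 42 = -516)
z = -469 (z = -450 - 1*19 = -450 - 19 = -469)
(H + 608)*z = (-516 + 608)*(-469) = 92*(-469) = -43148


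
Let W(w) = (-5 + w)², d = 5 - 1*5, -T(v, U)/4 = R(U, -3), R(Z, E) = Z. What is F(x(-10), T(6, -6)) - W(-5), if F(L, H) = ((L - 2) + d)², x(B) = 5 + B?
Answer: -51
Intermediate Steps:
T(v, U) = -4*U
d = 0 (d = 5 - 5 = 0)
F(L, H) = (-2 + L)² (F(L, H) = ((L - 2) + 0)² = ((-2 + L) + 0)² = (-2 + L)²)
F(x(-10), T(6, -6)) - W(-5) = (-2 + (5 - 10))² - (-5 - 5)² = (-2 - 5)² - 1*(-10)² = (-7)² - 1*100 = 49 - 100 = -51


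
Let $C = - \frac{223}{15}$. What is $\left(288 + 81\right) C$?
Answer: $- \frac{27429}{5} \approx -5485.8$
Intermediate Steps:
$C = - \frac{223}{15}$ ($C = \left(-223\right) \frac{1}{15} = - \frac{223}{15} \approx -14.867$)
$\left(288 + 81\right) C = \left(288 + 81\right) \left(- \frac{223}{15}\right) = 369 \left(- \frac{223}{15}\right) = - \frac{27429}{5}$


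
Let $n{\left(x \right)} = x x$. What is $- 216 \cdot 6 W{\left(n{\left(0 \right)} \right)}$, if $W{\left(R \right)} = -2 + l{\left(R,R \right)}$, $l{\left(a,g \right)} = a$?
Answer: $2592$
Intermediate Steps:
$n{\left(x \right)} = x^{2}$
$W{\left(R \right)} = -2 + R$
$- 216 \cdot 6 W{\left(n{\left(0 \right)} \right)} = - 216 \cdot 6 \left(-2 + 0^{2}\right) = - 216 \cdot 6 \left(-2 + 0\right) = - 216 \cdot 6 \left(-2\right) = \left(-216\right) \left(-12\right) = 2592$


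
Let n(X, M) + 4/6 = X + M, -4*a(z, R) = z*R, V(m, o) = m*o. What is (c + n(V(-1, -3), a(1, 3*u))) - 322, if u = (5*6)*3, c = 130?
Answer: -1543/6 ≈ -257.17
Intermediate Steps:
u = 90 (u = 30*3 = 90)
a(z, R) = -R*z/4 (a(z, R) = -z*R/4 = -R*z/4)
n(X, M) = -⅔ + M + X (n(X, M) = -⅔ + (X + M) = -⅔ + (M + X) = -⅔ + M + X)
(c + n(V(-1, -3), a(1, 3*u))) - 322 = (130 + (-⅔ - ¼*3*90*1 - 1*(-3))) - 322 = (130 + (-⅔ - ¼*270*1 + 3)) - 322 = (130 + (-⅔ - 135/2 + 3)) - 322 = (130 - 391/6) - 322 = 389/6 - 322 = -1543/6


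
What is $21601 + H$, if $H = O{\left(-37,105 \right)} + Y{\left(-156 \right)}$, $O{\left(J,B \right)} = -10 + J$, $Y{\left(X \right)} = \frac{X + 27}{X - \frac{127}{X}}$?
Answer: $\frac{12135370}{563} \approx 21555.0$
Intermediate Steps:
$Y{\left(X \right)} = \frac{27 + X}{X - \frac{127}{X}}$
$H = - \frac{25993}{563}$ ($H = \left(-10 - 37\right) - \frac{156 \left(27 - 156\right)}{-127 + \left(-156\right)^{2}} = -47 - 156 \frac{1}{-127 + 24336} \left(-129\right) = -47 - 156 \cdot \frac{1}{24209} \left(-129\right) = -47 - \frac{156}{24209} \left(-129\right) = -47 + \frac{468}{563} = - \frac{25993}{563} \approx -46.169$)
$21601 + H = 21601 - \frac{25993}{563} = \frac{12135370}{563}$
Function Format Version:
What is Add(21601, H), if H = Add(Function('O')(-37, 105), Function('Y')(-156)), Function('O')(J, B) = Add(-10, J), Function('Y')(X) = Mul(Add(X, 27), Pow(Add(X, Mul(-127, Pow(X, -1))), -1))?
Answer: Rational(12135370, 563) ≈ 21555.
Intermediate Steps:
Function('Y')(X) = Mul(Pow(Add(X, Mul(-127, Pow(X, -1))), -1), Add(27, X)) (Function('Y')(X) = Mul(Add(27, X), Pow(Add(X, Mul(-127, Pow(X, -1))), -1)) = Mul(Pow(Add(X, Mul(-127, Pow(X, -1))), -1), Add(27, X)))
H = Rational(-25993, 563) (H = Add(Add(-10, -37), Mul(-156, Pow(Add(-127, Pow(-156, 2)), -1), Add(27, -156))) = Add(-47, Mul(-156, Pow(Add(-127, 24336), -1), -129)) = Add(-47, Mul(-156, Pow(24209, -1), -129)) = Add(-47, Mul(-156, Rational(1, 24209), -129)) = Add(-47, Rational(468, 563)) = Rational(-25993, 563) ≈ -46.169)
Add(21601, H) = Add(21601, Rational(-25993, 563)) = Rational(12135370, 563)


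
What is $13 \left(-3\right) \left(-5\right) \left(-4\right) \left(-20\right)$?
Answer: $15600$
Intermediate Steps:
$13 \left(-3\right) \left(-5\right) \left(-4\right) \left(-20\right) = 13 \cdot 15 \left(-4\right) \left(-20\right) = 13 \left(-60\right) \left(-20\right) = \left(-780\right) \left(-20\right) = 15600$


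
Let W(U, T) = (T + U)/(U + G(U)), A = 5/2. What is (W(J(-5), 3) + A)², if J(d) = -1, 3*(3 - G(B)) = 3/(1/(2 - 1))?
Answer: 81/4 ≈ 20.250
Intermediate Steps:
G(B) = 2 (G(B) = 3 - 1/(1/(2 - 1)) = 3 - 1/(1/1) = 3 - 1/1 = 3 - 1 = 2)
A = 5/2 (A = 5*(½) = 5/2 ≈ 2.5000)
W(U, T) = (T + U)/(2 + U) (W(U, T) = (T + U)/(U + 2) = (T + U)/(2 + U))
(W(J(-5), 3) + A)² = ((3 - 1)/(2 - 1) + 5/2)² = (2/1 + 5/2)² = (1*2 + 5/2)² = (2 + 5/2)² = (9/2)² = 81/4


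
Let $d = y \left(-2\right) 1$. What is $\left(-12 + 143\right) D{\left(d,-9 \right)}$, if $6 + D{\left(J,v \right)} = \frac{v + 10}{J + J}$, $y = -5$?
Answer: $- \frac{15589}{20} \approx -779.45$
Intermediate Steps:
$d = 10$ ($d = \left(-5\right) \left(-2\right) 1 = 10 \cdot 1 = 10$)
$D{\left(J,v \right)} = -6 + \frac{10 + v}{2 J}$ ($D{\left(J,v \right)} = -6 + \frac{v + 10}{J + J} = -6 + \frac{10 + v}{2 J}$)
$\left(-12 + 143\right) D{\left(d,-9 \right)} = \left(-12 + 143\right) \frac{10 - 9 - 120}{2 \cdot 10} = 131 \cdot \frac{1}{2} \cdot \frac{1}{10} \left(10 - 9 - 120\right) = 131 \cdot \frac{1}{2} \cdot \frac{1}{10} \left(-119\right) = 131 \left(- \frac{119}{20}\right) = - \frac{15589}{20}$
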